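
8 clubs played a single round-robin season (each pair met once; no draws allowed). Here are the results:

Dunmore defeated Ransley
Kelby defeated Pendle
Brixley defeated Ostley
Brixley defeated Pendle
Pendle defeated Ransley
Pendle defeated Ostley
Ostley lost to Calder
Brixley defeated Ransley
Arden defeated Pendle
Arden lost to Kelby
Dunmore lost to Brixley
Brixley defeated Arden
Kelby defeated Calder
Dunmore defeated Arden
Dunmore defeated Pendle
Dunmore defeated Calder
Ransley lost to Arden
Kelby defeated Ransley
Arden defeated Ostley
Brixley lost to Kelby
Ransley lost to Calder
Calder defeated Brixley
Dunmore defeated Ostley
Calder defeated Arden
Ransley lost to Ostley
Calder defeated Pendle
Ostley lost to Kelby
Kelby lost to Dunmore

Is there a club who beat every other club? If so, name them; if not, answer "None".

Highest win total is Kelby with 6 (out of 7 possible).
Kelby lost to Dunmore, so no club went undefeated.

None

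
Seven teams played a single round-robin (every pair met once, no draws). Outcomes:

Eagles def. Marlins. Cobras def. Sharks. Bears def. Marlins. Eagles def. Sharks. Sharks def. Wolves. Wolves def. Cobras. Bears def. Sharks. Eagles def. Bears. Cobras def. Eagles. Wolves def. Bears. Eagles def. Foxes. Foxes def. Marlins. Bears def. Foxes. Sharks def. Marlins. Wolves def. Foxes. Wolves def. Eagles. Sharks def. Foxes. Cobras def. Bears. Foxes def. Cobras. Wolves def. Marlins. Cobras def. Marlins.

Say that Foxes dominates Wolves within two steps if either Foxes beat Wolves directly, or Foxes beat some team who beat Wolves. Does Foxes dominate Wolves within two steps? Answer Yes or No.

No

Foxes did not beat Wolves directly.
Foxes beat Marlins, Cobras, but each of them lost to Wolves. No two-step path.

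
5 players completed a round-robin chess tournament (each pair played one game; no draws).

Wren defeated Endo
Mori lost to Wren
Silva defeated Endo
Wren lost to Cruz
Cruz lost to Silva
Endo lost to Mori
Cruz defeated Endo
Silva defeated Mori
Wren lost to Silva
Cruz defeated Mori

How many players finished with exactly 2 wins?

1

Win totals: Cruz 3, Wren 2, Mori 1, Silva 4, Endo 0.
Exactly 2: Wren — 1 player.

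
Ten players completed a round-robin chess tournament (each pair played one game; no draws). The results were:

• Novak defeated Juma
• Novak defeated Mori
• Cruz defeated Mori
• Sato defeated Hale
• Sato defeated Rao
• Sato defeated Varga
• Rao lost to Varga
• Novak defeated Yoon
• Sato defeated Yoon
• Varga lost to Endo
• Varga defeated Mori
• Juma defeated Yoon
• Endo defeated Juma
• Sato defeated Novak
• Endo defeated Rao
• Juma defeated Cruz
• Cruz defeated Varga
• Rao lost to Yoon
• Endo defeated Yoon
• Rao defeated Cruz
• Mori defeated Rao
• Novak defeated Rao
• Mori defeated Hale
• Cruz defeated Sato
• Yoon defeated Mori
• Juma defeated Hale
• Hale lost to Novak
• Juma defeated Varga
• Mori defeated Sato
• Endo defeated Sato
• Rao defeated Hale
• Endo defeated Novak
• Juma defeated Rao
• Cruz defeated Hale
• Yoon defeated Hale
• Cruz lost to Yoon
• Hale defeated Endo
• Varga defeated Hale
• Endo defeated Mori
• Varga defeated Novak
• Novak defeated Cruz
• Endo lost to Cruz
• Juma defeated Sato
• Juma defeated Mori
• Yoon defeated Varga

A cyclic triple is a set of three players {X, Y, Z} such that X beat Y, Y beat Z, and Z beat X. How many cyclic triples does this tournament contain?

23

Win totals: Sato 5, Cruz 5, Yoon 5, Mori 3, Hale 1, Juma 7, Varga 4, Rao 2, Novak 6, Endo 7.
A player with w wins dominates both others in C(w,2) triples; summing gives 10 + 10 + 10 + 3 + 0 + 21 + 6 + 1 + 15 + 21 = 97 transitive triples.
Total triples C(10,3) = 120, so cyclic triples = 120 − 97 = 23.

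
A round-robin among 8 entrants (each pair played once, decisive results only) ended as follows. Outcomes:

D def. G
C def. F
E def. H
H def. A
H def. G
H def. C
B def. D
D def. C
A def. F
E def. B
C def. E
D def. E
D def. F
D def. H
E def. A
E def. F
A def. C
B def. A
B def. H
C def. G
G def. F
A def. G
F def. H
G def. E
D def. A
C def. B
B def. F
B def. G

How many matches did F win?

1

F's results: beat H; lost to A, B, C, D, E, G.
That is 1 win.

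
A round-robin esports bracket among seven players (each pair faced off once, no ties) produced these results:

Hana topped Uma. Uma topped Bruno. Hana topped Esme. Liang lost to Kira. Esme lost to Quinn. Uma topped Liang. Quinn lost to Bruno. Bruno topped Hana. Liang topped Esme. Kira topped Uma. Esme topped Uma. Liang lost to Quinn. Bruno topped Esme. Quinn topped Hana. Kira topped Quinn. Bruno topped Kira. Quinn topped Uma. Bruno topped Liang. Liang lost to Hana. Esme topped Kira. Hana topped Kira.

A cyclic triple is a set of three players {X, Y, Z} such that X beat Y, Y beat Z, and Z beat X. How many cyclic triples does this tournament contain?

8

Win totals: Liang 1, Esme 2, Bruno 5, Hana 4, Uma 2, Quinn 4, Kira 3.
A player with w wins dominates both others in C(w,2) triples; summing gives 0 + 1 + 10 + 6 + 1 + 6 + 3 = 27 transitive triples.
Total triples C(7,3) = 35, so cyclic triples = 35 − 27 = 8.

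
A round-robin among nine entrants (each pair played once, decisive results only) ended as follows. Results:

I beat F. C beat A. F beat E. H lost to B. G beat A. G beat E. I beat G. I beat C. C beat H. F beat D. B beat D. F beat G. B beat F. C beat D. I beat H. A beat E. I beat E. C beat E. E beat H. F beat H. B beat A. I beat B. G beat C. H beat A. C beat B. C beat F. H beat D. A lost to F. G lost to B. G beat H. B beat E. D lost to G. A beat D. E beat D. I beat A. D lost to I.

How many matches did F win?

F's results: beat A, D, E, G, H; lost to B, C, I.
That is 5 wins.

5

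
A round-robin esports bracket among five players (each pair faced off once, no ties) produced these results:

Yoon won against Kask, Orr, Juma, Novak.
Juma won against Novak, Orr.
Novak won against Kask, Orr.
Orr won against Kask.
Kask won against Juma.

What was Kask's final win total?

Kask's results: beat Juma; lost to Novak, Yoon, Orr.
That is 1 win.

1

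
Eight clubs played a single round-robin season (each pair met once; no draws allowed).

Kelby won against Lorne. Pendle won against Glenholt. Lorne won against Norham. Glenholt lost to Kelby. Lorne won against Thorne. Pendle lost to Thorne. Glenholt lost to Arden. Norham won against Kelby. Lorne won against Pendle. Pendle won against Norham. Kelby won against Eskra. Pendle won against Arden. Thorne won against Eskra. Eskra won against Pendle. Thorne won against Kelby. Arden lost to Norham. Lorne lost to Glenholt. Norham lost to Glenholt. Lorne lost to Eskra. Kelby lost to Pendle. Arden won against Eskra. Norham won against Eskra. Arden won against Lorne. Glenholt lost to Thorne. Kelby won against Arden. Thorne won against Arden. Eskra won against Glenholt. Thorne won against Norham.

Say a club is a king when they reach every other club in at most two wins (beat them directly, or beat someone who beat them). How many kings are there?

Thorne reaches everyone (king).
Kelby reaches everyone (king).
Pendle cannot reach Thorne in two steps.
Norham cannot reach Thorne in two steps.
Eskra reaches everyone (king).
Lorne reaches everyone (king).
Glenholt reaches everyone (king).
Arden cannot reach Kelby in two steps.
Kings: Thorne, Kelby, Eskra, Lorne, Glenholt — 5.

5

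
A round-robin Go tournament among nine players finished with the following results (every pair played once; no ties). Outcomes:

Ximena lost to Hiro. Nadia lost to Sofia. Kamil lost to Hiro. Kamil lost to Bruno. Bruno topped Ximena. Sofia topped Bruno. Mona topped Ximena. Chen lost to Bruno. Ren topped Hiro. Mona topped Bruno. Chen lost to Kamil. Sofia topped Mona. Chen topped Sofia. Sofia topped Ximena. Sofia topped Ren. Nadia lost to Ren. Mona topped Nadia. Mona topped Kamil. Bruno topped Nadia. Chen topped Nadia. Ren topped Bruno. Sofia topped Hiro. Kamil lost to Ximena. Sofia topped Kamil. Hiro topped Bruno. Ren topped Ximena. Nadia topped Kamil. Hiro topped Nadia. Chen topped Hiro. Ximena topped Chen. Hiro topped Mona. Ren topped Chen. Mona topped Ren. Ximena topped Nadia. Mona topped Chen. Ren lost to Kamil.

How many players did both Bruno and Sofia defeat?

3

Bruno beat: Nadia, Ximena, Chen, Kamil.
Sofia beat: Nadia, Hiro, Ximena, Ren, Mona, Bruno, Kamil.
Both beat: Nadia, Ximena, Kamil — 3.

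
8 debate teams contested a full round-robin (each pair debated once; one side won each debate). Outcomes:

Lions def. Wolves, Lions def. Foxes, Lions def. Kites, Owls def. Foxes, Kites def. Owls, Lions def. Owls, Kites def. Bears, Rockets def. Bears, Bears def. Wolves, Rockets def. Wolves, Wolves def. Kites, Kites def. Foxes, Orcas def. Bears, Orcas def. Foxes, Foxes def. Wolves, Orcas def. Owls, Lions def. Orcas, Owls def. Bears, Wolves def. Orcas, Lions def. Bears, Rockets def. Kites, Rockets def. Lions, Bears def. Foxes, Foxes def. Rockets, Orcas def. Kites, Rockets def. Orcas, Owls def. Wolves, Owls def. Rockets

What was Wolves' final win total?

2

Wolves' results: beat Kites, Orcas; lost to Bears, Lions, Rockets, Foxes, Owls.
That is 2 wins.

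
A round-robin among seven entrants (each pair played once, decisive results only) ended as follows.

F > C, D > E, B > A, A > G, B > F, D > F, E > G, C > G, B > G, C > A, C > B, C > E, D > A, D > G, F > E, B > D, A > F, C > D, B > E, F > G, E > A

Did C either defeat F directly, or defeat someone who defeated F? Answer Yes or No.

C did not beat F directly.
C beat A, B, D, E, G. Of those, A beat F.

Yes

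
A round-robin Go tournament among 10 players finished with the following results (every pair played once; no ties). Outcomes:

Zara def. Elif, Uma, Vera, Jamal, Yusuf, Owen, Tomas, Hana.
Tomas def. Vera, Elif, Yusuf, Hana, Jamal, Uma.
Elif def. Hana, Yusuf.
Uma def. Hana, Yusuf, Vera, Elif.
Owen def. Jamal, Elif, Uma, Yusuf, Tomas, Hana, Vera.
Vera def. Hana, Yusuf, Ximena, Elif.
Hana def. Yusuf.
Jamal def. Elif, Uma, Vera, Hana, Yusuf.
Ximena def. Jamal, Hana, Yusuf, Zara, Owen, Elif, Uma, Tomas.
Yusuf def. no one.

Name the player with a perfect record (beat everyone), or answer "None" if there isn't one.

Highest win total is Zara with 8 (out of 9 possible).
Zara lost to Ximena, so no player went undefeated.

None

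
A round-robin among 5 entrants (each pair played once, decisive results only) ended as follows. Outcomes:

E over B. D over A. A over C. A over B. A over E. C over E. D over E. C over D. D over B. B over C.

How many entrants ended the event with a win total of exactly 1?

Win totals: A 3, B 1, C 2, D 3, E 1.
Exactly 1: B, E — 2 entrants.

2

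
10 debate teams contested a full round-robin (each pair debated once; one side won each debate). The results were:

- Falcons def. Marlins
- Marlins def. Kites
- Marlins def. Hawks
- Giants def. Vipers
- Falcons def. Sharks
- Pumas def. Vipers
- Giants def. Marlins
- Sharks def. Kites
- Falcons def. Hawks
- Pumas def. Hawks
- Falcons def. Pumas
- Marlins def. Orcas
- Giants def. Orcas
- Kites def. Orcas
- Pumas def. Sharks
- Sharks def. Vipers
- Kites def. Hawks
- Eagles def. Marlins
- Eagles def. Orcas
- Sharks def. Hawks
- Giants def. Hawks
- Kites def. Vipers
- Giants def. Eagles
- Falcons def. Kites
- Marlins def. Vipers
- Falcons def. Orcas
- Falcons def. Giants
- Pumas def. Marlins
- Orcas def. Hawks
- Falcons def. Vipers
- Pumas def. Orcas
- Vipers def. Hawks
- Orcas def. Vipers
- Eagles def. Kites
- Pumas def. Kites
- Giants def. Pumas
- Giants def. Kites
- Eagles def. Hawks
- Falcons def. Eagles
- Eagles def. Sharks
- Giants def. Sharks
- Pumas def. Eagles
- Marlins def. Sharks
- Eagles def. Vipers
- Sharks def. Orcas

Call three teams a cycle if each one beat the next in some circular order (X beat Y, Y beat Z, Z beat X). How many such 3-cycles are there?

0

Win totals: Orcas 2, Marlins 5, Sharks 4, Eagles 6, Falcons 9, Vipers 1, Pumas 7, Hawks 0, Giants 8, Kites 3.
A team with w wins dominates both others in C(w,2) triples; summing gives 1 + 10 + 6 + 15 + 36 + 0 + 21 + 0 + 28 + 3 = 120 transitive triples.
Total triples C(10,3) = 120, so cyclic triples = 120 − 120 = 0.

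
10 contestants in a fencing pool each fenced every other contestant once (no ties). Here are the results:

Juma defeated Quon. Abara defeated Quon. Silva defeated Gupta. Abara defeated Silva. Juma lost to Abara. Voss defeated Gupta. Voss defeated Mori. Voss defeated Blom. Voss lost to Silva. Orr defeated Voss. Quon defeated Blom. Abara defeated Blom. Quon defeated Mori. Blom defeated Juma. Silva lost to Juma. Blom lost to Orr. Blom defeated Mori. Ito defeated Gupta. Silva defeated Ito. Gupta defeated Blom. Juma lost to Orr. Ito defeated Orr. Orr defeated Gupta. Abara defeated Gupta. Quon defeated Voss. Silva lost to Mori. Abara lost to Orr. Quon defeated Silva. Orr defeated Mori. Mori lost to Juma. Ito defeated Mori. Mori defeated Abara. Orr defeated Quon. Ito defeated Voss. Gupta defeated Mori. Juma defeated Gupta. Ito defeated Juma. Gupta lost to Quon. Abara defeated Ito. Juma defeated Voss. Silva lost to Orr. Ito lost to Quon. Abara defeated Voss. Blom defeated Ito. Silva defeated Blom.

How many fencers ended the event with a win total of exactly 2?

Win totals: Voss 3, Gupta 2, Mori 2, Blom 3, Juma 5, Orr 8, Quon 6, Ito 5, Abara 7, Silva 4.
Exactly 2: Gupta, Mori — 2 fencers.

2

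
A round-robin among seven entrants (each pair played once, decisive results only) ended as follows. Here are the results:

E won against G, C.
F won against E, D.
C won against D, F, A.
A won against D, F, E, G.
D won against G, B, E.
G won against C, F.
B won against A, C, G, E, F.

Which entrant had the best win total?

B

Win totals: A 4, B 5, C 3, D 3, E 2, F 2, G 2.
B leads with 5 wins (next highest: 4).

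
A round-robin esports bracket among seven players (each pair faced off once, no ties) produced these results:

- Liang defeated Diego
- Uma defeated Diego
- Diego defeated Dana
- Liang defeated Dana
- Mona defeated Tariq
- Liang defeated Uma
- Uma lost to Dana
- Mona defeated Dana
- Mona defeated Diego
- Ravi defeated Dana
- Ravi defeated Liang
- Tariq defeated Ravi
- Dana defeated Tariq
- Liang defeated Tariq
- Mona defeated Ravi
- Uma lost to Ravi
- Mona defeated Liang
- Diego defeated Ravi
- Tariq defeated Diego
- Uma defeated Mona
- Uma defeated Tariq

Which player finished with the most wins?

Win totals: Liang 4, Ravi 3, Mona 5, Diego 2, Dana 2, Tariq 2, Uma 3.
Mona leads with 5 wins (next highest: 4).

Mona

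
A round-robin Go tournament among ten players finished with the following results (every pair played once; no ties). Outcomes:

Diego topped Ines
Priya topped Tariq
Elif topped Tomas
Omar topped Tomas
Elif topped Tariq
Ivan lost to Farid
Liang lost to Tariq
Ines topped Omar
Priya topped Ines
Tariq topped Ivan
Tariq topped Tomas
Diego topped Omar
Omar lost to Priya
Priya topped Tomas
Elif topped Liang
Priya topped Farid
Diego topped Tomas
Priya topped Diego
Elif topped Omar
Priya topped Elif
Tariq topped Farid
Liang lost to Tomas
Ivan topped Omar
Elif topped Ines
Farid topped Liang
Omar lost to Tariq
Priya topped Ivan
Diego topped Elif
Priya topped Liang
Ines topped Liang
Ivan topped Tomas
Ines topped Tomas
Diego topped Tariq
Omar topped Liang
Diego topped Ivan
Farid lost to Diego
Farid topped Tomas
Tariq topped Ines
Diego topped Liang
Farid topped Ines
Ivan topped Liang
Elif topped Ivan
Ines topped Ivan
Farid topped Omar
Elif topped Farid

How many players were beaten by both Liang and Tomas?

0

Liang beat: no one.
Tomas beat: Liang.
No one was beaten by both.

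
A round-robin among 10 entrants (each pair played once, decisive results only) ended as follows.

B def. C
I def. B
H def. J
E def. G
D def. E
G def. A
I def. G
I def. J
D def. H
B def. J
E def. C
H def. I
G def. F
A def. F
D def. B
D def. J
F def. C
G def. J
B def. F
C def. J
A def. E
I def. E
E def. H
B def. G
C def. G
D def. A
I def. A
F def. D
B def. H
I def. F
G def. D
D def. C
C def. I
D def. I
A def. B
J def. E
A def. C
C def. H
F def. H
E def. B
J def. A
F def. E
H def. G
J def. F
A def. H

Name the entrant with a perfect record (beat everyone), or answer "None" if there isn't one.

Highest win total is D with 7 (out of 9 possible).
D lost to F, G, so no entrant went undefeated.

None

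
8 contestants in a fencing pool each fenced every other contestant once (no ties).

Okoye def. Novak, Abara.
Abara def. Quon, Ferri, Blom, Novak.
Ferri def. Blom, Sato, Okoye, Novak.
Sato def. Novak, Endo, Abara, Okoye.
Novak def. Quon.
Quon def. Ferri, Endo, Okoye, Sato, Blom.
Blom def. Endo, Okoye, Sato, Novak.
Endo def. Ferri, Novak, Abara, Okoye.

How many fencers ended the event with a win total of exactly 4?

Win totals: Abara 4, Ferri 4, Endo 4, Quon 5, Okoye 2, Blom 4, Sato 4, Novak 1.
Exactly 4: Abara, Ferri, Endo, Blom, Sato — 5 fencers.

5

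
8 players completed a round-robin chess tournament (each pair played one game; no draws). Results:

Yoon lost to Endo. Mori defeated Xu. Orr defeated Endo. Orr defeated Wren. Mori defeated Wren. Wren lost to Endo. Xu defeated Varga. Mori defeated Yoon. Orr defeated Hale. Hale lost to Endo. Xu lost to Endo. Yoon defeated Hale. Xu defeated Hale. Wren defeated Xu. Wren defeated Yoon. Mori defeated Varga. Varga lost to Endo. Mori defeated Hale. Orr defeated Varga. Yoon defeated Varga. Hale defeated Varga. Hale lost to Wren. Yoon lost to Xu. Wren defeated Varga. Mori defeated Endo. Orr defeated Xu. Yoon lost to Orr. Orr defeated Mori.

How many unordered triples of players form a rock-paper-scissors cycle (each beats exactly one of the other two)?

Win totals: Endo 5, Orr 7, Varga 0, Yoon 2, Xu 3, Wren 4, Hale 1, Mori 6.
A player with w wins dominates both others in C(w,2) triples; summing gives 10 + 21 + 0 + 1 + 3 + 6 + 0 + 15 = 56 transitive triples.
Total triples C(8,3) = 56, so cyclic triples = 56 − 56 = 0.

0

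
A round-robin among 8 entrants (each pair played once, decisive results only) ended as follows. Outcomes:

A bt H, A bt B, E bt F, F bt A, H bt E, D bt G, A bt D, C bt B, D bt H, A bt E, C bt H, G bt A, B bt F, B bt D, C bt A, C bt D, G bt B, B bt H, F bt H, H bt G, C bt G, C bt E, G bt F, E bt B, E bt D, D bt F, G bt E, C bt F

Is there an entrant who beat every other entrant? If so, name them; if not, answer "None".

C

C has 7 wins out of 7 opponents — a perfect record.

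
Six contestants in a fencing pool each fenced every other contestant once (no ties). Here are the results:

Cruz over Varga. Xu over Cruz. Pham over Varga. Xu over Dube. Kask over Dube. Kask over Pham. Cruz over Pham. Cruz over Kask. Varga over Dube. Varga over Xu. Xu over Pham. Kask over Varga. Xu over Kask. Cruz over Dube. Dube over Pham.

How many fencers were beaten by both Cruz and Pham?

1

Cruz beat: Pham, Varga, Dube, Kask.
Pham beat: Varga.
Both beat: Varga — 1.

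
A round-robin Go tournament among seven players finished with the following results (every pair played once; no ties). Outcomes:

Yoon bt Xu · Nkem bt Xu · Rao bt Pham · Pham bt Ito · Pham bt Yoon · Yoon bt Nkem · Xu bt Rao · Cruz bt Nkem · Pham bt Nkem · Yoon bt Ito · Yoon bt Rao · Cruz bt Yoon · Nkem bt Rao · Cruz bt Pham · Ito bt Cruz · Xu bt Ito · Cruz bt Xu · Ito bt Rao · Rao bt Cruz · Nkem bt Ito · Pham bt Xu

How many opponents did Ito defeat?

Ito's results: beat Rao, Cruz; lost to Xu, Yoon, Pham, Nkem.
That is 2 wins.

2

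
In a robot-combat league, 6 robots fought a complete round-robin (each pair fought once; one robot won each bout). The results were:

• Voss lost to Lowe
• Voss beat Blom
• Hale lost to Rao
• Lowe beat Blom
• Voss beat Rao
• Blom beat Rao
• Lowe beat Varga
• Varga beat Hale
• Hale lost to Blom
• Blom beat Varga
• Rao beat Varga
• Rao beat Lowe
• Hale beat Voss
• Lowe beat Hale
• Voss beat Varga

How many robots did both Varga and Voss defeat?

0

Varga beat: Hale.
Voss beat: Blom, Varga, Rao.
No one was beaten by both.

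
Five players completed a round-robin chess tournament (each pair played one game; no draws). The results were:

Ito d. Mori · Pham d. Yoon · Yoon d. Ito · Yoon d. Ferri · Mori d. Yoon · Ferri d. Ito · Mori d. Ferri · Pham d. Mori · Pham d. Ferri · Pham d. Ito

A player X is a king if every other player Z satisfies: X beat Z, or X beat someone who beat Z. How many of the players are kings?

Ito cannot reach Pham in two steps.
Yoon cannot reach Pham in two steps.
Pham reaches everyone (king).
Mori cannot reach Pham in two steps.
Ferri cannot reach Yoon, Pham in two steps.
Kings: Pham — 1.

1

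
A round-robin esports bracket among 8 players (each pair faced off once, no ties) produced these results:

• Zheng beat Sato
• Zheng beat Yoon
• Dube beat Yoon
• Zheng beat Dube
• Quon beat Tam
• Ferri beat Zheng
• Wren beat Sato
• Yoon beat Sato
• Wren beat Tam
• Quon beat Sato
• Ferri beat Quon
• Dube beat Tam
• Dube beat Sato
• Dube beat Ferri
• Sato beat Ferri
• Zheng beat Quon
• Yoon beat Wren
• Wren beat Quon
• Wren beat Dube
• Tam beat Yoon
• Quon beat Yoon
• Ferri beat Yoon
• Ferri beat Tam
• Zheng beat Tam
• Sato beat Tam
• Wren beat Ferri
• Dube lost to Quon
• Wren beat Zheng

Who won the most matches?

Wren

Win totals: Sato 2, Zheng 5, Quon 4, Wren 6, Ferri 4, Tam 1, Yoon 2, Dube 4.
Wren leads with 6 wins (next highest: 5).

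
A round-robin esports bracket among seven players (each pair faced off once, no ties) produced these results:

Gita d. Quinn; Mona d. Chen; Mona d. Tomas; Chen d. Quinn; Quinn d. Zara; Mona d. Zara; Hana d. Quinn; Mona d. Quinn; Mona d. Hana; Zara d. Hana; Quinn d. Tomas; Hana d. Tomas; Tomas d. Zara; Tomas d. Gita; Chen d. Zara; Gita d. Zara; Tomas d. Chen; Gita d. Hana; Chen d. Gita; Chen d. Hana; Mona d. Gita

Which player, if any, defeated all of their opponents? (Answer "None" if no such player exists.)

Mona

Mona has 6 wins out of 6 opponents — a perfect record.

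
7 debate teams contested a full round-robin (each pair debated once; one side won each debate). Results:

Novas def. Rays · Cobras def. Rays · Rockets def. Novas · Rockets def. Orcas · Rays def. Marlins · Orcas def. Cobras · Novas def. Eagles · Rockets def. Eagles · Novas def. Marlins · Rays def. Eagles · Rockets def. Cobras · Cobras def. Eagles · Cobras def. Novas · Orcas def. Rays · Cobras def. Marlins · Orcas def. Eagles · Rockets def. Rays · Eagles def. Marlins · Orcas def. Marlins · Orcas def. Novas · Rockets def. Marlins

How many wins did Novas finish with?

3

Novas' results: beat Eagles, Rays, Marlins; lost to Rockets, Orcas, Cobras.
That is 3 wins.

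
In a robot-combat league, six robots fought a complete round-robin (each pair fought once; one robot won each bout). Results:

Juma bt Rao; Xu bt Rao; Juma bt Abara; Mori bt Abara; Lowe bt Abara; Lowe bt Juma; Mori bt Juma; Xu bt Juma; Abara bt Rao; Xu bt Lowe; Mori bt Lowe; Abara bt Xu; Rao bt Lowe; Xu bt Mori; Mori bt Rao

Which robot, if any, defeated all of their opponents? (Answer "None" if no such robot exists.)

None

Highest win total is Xu with 4 (out of 5 possible).
Xu lost to Abara, so no robot went undefeated.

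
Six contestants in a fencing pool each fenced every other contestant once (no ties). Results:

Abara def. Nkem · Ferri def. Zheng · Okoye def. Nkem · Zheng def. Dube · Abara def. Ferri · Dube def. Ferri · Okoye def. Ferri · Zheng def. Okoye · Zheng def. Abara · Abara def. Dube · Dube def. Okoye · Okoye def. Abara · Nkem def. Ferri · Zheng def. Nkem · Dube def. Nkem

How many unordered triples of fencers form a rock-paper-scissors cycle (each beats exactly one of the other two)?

Of the C(6,3) = 20 triples, the cyclic ones are: {Abara, Okoye, Dube}; {Abara, Ferri, Zheng}; {Okoye, Ferri, Zheng}; {Dube, Ferri, Zheng}; {Ferri, Nkem, Zheng}.
That is 5.

5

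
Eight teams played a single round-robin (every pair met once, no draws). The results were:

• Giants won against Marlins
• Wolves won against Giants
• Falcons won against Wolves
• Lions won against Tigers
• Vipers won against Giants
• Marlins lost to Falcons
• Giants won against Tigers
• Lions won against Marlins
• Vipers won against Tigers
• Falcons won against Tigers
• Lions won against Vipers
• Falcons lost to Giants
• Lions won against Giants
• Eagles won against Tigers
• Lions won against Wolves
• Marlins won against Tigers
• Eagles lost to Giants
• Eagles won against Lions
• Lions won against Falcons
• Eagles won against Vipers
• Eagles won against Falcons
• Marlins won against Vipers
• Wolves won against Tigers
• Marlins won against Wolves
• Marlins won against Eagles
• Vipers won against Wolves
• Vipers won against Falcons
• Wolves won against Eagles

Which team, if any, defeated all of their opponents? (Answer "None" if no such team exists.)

None

Highest win total is Lions with 6 (out of 7 possible).
Lions lost to Eagles, so no team went undefeated.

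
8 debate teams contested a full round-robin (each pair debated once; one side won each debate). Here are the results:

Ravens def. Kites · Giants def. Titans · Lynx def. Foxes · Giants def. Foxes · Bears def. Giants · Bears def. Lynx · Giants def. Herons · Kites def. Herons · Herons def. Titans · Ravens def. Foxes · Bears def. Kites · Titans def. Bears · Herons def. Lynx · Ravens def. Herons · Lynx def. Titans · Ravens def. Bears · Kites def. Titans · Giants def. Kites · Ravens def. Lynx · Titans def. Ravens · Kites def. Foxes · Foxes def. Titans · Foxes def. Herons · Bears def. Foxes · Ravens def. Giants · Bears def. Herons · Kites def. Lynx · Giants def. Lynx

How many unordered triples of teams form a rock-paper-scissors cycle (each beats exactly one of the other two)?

Win totals: Foxes 2, Kites 4, Lynx 2, Bears 5, Ravens 6, Titans 2, Herons 2, Giants 5.
A team with w wins dominates both others in C(w,2) triples; summing gives 1 + 6 + 1 + 10 + 15 + 1 + 1 + 10 = 45 transitive triples.
Total triples C(8,3) = 56, so cyclic triples = 56 − 45 = 11.

11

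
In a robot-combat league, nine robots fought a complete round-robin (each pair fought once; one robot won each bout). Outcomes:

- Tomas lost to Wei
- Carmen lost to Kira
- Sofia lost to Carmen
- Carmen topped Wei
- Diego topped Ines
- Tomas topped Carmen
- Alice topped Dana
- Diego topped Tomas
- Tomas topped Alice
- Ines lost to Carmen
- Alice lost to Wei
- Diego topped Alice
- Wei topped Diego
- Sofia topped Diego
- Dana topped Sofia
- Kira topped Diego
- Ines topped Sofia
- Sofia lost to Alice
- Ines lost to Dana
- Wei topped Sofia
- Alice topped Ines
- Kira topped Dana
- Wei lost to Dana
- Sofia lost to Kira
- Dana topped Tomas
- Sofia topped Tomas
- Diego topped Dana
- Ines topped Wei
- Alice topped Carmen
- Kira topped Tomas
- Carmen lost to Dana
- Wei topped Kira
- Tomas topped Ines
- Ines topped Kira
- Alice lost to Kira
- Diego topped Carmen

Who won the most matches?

Win totals: Diego 5, Kira 6, Carmen 3, Tomas 3, Wei 5, Dana 5, Sofia 2, Ines 3, Alice 4.
Kira leads with 6 wins (next highest: 5).

Kira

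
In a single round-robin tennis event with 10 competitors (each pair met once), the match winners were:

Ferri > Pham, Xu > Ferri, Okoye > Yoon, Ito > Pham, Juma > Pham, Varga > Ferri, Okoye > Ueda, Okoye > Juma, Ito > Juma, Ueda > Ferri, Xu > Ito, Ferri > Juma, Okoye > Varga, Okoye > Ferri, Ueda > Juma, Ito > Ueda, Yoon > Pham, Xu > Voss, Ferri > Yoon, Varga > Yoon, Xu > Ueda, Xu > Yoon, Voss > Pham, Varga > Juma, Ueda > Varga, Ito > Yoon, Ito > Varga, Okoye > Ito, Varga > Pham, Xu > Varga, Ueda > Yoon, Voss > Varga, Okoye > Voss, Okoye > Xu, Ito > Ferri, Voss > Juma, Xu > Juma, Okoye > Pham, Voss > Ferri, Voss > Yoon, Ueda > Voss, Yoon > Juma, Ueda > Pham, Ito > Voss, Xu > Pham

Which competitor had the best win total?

Okoye

Win totals: Xu 8, Varga 4, Pham 0, Voss 5, Ferri 3, Ueda 6, Juma 1, Yoon 2, Ito 7, Okoye 9.
Okoye leads with 9 wins (next highest: 8).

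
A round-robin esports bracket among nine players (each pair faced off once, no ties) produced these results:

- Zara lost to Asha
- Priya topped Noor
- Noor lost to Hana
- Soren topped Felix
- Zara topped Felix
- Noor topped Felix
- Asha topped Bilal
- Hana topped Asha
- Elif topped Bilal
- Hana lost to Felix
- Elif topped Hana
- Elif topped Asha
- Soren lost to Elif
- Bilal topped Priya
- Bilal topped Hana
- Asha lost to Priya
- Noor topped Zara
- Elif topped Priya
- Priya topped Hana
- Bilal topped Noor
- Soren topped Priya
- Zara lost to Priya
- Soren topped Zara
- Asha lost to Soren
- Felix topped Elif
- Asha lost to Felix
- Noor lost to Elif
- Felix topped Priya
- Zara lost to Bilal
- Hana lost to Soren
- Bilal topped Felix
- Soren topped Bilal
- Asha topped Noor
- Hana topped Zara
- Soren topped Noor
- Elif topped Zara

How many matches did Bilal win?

Bilal's results: beat Zara, Hana, Priya, Noor, Felix; lost to Soren, Elif, Asha.
That is 5 wins.

5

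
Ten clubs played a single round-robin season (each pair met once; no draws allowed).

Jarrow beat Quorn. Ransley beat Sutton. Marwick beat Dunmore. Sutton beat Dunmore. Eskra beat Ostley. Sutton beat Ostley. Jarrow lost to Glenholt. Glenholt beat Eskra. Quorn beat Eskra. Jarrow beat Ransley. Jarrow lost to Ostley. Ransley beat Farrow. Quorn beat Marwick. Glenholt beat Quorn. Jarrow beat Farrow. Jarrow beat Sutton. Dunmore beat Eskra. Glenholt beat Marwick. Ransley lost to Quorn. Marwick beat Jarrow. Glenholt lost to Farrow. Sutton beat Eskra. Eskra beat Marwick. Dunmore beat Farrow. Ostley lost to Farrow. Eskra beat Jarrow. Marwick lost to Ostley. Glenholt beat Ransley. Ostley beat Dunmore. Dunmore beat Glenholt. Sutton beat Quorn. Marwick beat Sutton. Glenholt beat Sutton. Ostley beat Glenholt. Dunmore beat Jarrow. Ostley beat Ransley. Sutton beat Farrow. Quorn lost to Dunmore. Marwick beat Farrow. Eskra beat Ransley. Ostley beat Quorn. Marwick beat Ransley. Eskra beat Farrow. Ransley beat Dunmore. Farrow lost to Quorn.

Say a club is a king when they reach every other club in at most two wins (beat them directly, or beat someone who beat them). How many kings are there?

Ostley reaches everyone (king).
Sutton reaches everyone (king).
Ransley cannot reach Marwick in two steps.
Farrow reaches everyone (king).
Marwick reaches everyone (king).
Jarrow reaches everyone (king).
Quorn reaches everyone (king).
Dunmore reaches everyone (king).
Eskra reaches everyone (king).
Glenholt reaches everyone (king).
Kings: Ostley, Sutton, Farrow, Marwick, Jarrow, Quorn, Dunmore, Eskra, Glenholt — 9.

9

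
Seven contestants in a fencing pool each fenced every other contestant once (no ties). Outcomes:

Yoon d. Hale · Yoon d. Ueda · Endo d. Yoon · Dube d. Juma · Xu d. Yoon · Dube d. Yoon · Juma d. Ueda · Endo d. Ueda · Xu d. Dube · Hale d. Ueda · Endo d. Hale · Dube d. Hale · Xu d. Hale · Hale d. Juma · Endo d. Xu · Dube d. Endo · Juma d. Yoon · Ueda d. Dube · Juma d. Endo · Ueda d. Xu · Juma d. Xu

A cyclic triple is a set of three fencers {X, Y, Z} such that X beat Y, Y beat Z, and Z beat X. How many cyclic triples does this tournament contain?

Win totals: Yoon 2, Endo 4, Hale 2, Juma 4, Dube 4, Xu 3, Ueda 2.
A fencer with w wins dominates both others in C(w,2) triples; summing gives 1 + 6 + 1 + 6 + 6 + 3 + 1 = 24 transitive triples.
Total triples C(7,3) = 35, so cyclic triples = 35 − 24 = 11.

11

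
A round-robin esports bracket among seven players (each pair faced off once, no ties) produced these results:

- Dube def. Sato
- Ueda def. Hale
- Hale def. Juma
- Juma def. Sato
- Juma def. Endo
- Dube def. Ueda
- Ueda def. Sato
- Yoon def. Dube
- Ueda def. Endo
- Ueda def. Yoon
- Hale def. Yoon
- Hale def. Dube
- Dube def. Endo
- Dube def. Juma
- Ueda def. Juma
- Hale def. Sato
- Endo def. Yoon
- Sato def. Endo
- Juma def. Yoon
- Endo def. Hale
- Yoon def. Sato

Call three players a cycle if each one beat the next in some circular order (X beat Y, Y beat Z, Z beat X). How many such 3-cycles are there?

Win totals: Dube 4, Yoon 2, Endo 2, Sato 1, Juma 3, Hale 4, Ueda 5.
A player with w wins dominates both others in C(w,2) triples; summing gives 6 + 1 + 1 + 0 + 3 + 6 + 10 = 27 transitive triples.
Total triples C(7,3) = 35, so cyclic triples = 35 − 27 = 8.

8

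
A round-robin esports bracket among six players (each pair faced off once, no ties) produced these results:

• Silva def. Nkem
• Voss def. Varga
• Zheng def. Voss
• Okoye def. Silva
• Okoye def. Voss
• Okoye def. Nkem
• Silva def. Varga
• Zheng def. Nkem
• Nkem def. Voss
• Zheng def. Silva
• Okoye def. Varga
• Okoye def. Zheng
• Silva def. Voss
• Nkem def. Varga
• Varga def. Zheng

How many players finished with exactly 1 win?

Win totals: Okoye 5, Zheng 3, Silva 3, Varga 1, Nkem 2, Voss 1.
Exactly 1: Varga, Voss — 2 players.

2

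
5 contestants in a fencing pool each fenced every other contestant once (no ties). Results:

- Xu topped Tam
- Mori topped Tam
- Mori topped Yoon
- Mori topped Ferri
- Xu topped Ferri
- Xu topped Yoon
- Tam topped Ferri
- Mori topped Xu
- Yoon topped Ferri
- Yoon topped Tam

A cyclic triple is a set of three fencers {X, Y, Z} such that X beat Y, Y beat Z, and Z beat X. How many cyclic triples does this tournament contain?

Of the C(5,3) = 10 triples, the cyclic ones are: none.
That is 0.

0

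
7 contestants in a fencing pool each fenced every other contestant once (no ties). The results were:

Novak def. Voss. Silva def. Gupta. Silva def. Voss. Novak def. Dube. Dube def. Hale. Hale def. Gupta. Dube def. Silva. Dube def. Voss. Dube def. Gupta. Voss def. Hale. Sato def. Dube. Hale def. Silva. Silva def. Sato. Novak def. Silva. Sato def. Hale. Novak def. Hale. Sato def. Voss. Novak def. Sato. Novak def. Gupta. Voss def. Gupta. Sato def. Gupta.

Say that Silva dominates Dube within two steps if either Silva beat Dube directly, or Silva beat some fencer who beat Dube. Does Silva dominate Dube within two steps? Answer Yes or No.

Silva did not beat Dube directly.
Silva beat Gupta, Voss, Sato. Of those, Sato beat Dube.

Yes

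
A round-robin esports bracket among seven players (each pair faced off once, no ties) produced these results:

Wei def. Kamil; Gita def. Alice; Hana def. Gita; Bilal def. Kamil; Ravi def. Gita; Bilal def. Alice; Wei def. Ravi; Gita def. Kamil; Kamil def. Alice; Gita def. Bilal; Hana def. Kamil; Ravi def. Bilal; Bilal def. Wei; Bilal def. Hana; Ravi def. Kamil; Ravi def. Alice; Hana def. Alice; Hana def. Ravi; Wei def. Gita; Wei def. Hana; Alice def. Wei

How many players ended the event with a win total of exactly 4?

Win totals: Wei 4, Kamil 1, Bilal 4, Ravi 4, Hana 4, Gita 3, Alice 1.
Exactly 4: Wei, Bilal, Ravi, Hana — 4 players.

4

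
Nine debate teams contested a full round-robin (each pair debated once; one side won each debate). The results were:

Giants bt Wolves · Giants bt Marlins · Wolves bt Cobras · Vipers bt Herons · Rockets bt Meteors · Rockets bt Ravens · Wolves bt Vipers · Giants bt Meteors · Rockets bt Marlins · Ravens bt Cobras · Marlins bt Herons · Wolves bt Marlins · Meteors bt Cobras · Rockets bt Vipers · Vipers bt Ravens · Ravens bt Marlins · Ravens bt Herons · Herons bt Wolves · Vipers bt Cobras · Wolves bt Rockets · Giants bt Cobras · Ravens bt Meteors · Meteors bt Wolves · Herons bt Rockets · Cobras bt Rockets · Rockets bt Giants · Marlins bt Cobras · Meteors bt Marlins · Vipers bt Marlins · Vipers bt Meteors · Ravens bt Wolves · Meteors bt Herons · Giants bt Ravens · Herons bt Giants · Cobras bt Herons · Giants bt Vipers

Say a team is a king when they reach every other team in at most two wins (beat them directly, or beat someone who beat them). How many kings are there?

7

Vipers reaches everyone (king).
Cobras reaches everyone (king).
Herons reaches everyone (king).
Wolves reaches everyone (king).
Marlins cannot reach Vipers, Meteors, Ravens in two steps.
Rockets reaches everyone (king).
Meteors cannot reach Ravens in two steps.
Giants reaches everyone (king).
Ravens reaches everyone (king).
Kings: Vipers, Cobras, Herons, Wolves, Rockets, Giants, Ravens — 7.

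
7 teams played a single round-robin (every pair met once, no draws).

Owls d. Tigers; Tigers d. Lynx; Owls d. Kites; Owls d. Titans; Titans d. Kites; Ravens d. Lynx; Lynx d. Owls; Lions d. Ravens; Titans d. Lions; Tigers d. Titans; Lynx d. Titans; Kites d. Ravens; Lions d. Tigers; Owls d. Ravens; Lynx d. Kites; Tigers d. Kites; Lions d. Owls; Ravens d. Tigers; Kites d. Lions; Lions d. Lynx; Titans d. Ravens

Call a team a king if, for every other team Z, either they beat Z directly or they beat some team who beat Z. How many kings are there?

Lions reaches everyone (king).
Kites cannot reach Titans in two steps.
Ravens cannot reach Lions in two steps.
Tigers reaches everyone (king).
Titans reaches everyone (king).
Lynx reaches everyone (king).
Owls reaches everyone (king).
Kings: Lions, Tigers, Titans, Lynx, Owls — 5.

5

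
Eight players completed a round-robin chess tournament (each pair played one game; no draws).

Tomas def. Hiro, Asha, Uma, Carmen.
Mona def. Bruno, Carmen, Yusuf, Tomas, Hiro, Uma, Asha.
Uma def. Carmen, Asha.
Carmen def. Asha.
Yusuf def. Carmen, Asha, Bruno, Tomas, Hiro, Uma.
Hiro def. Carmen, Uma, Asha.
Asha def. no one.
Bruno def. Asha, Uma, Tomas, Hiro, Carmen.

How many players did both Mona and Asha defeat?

0

Mona beat: Carmen, Bruno, Uma, Tomas, Asha, Hiro, Yusuf.
Asha beat: no one.
No one was beaten by both.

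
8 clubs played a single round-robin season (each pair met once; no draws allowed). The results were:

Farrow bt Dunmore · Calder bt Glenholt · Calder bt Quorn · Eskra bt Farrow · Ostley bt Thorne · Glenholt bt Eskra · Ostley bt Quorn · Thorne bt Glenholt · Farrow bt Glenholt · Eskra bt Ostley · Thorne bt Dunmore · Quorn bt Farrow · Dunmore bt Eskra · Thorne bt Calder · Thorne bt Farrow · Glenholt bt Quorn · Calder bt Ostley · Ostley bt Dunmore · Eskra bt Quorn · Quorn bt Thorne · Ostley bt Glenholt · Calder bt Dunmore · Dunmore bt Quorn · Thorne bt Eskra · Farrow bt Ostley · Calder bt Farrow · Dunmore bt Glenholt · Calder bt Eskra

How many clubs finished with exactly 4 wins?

Win totals: Quorn 2, Ostley 4, Calder 6, Thorne 5, Dunmore 3, Eskra 3, Glenholt 2, Farrow 3.
Exactly 4: Ostley — 1 club.

1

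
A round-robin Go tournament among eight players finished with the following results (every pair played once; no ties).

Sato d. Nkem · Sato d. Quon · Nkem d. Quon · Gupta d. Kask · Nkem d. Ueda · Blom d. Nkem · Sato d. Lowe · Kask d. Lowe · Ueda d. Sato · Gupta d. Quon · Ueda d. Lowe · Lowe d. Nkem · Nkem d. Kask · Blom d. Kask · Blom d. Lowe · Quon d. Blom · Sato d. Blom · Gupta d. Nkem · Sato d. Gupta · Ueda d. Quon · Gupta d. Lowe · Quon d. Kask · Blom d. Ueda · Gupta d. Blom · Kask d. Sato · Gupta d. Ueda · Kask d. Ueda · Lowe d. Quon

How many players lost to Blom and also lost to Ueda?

Blom beat: Kask, Nkem, Lowe, Ueda.
Ueda beat: Quon, Sato, Lowe.
Both beat: Lowe — 1.

1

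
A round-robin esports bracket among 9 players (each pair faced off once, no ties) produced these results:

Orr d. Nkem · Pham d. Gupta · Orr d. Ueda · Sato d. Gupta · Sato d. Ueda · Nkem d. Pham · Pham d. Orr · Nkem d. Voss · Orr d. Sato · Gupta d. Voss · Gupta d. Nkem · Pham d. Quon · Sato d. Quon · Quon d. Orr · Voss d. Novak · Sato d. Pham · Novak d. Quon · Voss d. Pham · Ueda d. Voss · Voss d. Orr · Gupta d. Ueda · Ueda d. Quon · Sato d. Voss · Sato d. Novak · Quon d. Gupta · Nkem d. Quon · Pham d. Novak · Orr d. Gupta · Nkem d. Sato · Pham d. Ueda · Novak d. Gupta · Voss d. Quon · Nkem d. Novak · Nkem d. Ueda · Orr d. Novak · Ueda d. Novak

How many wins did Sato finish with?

6

Sato's results: beat Pham, Voss, Gupta, Ueda, Novak, Quon; lost to Nkem, Orr.
That is 6 wins.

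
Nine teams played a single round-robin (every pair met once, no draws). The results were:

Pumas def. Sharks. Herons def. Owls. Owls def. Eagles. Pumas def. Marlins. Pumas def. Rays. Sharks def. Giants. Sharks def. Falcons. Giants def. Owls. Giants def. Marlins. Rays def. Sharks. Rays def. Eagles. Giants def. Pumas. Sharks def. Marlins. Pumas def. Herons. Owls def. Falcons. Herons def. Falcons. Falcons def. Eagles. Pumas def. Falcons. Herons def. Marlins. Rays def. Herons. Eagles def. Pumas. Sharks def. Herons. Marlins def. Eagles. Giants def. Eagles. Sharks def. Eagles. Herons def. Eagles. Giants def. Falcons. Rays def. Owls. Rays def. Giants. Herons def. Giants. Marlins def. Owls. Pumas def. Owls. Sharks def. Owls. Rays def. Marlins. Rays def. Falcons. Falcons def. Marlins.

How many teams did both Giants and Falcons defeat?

2

Giants beat: Pumas, Eagles, Marlins, Owls, Falcons.
Falcons beat: Eagles, Marlins.
Both beat: Eagles, Marlins — 2.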